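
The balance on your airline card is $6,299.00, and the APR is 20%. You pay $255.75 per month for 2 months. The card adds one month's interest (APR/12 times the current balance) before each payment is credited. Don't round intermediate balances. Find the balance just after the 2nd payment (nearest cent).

$5,994.95

Monthly rate r = 20%/12 = 1.66667% = 0.0166667.
Each month: B ← B·(1+r) − $255.75.
Month 1: interest $104.98; balance after payment $6,148.23.
Month 2: interest $102.47; balance after payment $5,994.95.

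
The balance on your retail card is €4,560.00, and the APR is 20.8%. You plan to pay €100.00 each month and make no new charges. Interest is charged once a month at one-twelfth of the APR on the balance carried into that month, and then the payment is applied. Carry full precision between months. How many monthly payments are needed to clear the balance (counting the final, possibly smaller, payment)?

91 months

Monthly rate r = 20.8%/12 = 1.73333% = 0.0173333.
Recurrence: B ← B·(1+r) − €100.00.
Month 1: interest €79.04; balance after payment €4,539.04.
Month 2: interest €78.68; balance after payment €4,517.72.
Closed form: n = −ln(1 − rB₀/P)/ln(1+r) = −ln(0.2096)/ln(1.01733) ≈ 90.926, so the balance reaches zero during payment 91.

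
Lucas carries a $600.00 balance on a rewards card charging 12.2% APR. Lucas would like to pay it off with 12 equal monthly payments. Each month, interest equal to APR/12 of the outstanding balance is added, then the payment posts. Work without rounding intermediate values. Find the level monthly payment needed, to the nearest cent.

$53.37

Monthly rate r = 12.2%/12 = 1.01667% = 0.0101667.
Level-payment amortization: P = B₀·r / (1 − (1+r)^(−n)) = 600.00·0.0101667 / (1 − 1.01017^(−12)).
Denominator 1 − (1+r)^(−12) = 0.114306216.
P = 6.1 / 0.114306216 ≈ 53.37.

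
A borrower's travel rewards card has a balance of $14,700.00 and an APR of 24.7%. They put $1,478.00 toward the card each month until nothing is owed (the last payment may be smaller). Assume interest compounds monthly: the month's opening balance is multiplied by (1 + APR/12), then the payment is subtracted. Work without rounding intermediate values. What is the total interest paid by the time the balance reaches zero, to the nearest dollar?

$1,919

Monthly rate r = 24.7%/12 = 2.05833% = 0.0205833.
Payoff takes n = ⌈−ln(1 − rB₀/P)/ln(1+r)⌉ = ⌈11.243⌉ = 12 payments; the last is $361.28.
Total paid = 11·$1,478.00 + $361.28 = $16,619.28.
Total interest = total paid − principal = $16,619.28 − $14,700.00 = $1,919.28.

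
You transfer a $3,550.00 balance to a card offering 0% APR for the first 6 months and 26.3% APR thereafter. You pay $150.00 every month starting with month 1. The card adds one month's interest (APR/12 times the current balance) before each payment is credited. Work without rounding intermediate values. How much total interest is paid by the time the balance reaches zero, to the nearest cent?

Promo months 1–6 at r₀ = 0%/12 = 0; months 7+ at r₁ = 26.3%/12 = 0.0219167.
After month 6 (no interest yet): B = $3,550.00 − 6·$150.00 = $2,650.00.
Then at r₁ with $150.00/mo: n₂ = −ln(1 − r₁·B/P)/ln(1+r₁) ≈ 22.59 → 23 more payments.
Total paid = 28·$150.00 + $88.60 = $4,288.60; interest = $4,288.60 − $3,550.00 = $738.60.

$738.60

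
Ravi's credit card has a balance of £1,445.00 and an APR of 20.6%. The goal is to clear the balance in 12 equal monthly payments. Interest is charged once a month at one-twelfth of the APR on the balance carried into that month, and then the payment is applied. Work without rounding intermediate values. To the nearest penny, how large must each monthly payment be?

Monthly rate r = 20.6%/12 = 1.71667% = 0.0171667.
Level-payment amortization: P = B₀·r / (1 − (1+r)^(−n)) = 1445.00·0.0171667 / (1 − 1.01717^(−12)).
Denominator 1 − (1+r)^(−12) = 0.184742946.
P = 24.8058 / 0.184742946 ≈ 134.27.

£134.27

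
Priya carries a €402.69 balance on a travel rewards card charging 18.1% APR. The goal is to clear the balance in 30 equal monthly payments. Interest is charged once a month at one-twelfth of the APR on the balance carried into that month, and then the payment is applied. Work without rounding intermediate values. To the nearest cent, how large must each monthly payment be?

Monthly rate r = 18.1%/12 = 1.50833% = 0.0150833.
Level-payment amortization: P = B₀·r / (1 − (1+r)^(−n)) = 402.69·0.0150833 / (1 − 1.01508^(−30)).
Denominator 1 − (1+r)^(−30) = 0.361811336.
P = 6.07391 / 0.361811336 ≈ 16.79.

€16.79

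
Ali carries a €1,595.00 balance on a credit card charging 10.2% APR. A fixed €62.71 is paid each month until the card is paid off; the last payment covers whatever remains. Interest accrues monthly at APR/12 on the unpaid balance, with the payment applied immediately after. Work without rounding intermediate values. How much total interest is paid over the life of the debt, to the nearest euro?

Monthly rate r = 10.2%/12 = 0.85% = 0.0085.
Payoff takes n = ⌈−ln(1 − rB₀/P)/ln(1+r)⌉ = ⌈28.780⌉ = 29 payments; the last is €48.94.
Total paid = 28·€62.71 + €48.94 = €1,804.82.
Total interest = total paid − principal = €1,804.82 − €1,595.00 = €209.82.

€210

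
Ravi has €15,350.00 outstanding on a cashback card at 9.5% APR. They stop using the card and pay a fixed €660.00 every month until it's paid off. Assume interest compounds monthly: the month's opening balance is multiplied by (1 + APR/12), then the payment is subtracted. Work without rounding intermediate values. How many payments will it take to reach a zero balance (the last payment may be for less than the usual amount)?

Monthly rate r = 9.5%/12 = 0.791667% = 0.00791667.
Recurrence: B ← B·(1+r) − €660.00.
Month 1: interest €121.52; balance after payment €14,811.52.
Month 2: interest €117.26; balance after payment €14,268.78.
Closed form: n = −ln(1 − rB₀/P)/ln(1+r) = −ln(0.81588)/ln(1.00792) ≈ 25.806, so the balance reaches zero during payment 26.

26 payments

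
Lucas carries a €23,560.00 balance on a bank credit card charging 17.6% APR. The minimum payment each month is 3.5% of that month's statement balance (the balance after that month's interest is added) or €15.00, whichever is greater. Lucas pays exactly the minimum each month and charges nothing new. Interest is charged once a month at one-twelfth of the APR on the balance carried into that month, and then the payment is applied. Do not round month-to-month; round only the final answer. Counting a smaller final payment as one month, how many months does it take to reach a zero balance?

Monthly rate r = 17.6%/12 = 1.46667% = 0.0146667.
While 3.5% of the post-interest balance exceeds €15.00, each month B ← (B·(1+r))·(1 − 0.035), i.e. B shrinks by the factor (1+r)·0.965 = 0.97915.
This holds for months 1–191. Entering month 192 the balance is €421.37; 3.5% of the post-interest balance is now below €15.00, so the flat €15.00 minimum applies from here.
From month 192 a fixed €15.00 at rate r clears €421.37 in 37 more payments. Total: 191 + 37 = 228 months.

228 months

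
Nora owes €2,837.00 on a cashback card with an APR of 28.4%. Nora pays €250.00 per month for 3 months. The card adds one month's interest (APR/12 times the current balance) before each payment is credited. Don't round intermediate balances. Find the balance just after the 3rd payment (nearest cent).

€2,275.34

Monthly rate r = 28.4%/12 = 2.36667% = 0.0236667.
Each month: B ← B·(1+r) − €250.00.
Month 1: interest €67.14; balance after payment €2,654.14.
Month 2: interest €62.81; balance after payment €2,466.96.
Month 3: interest €58.38; balance after payment €2,275.34.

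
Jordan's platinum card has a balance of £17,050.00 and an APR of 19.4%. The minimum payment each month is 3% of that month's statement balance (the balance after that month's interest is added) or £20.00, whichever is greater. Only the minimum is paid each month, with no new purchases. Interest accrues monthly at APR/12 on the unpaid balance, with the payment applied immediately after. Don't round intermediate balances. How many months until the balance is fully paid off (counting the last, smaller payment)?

Monthly rate r = 19.4%/12 = 1.61667% = 0.0161667.
While 3% of the post-interest balance exceeds £20.00, each month B ← (B·(1+r))·(1 − 0.03), i.e. B shrinks by the factor (1+r)·0.97 = 0.98568.
This holds for months 1–226. Entering month 227 the balance is £654.96; 3% of the post-interest balance is now below £20.00, so the flat £20.00 minimum applies from here.
From month 227 a fixed £20.00 at rate r clears £654.96 in 48 more payments. Total: 226 + 48 = 274 months.

274 months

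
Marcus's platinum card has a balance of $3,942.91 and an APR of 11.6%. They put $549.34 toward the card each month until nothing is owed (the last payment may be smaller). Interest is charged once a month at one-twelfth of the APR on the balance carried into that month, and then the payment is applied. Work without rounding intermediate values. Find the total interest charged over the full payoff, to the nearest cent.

Monthly rate r = 11.6%/12 = 0.966667% = 0.00966667.
Payoff takes n = ⌈−ln(1 − rB₀/P)/ln(1+r)⌉ = ⌈7.475⌉ = 8 payments; the last is $261.37.
Total paid = 7·$549.34 + $261.37 = $4,106.75.
Total interest = total paid − principal = $4,106.75 − $3,942.91 = $163.84.

$163.84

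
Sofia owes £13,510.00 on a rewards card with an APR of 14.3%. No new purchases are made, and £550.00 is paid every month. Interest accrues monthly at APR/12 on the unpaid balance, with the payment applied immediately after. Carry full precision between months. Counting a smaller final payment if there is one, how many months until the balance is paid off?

Monthly rate r = 14.3%/12 = 1.19167% = 0.0119167.
Recurrence: B ← B·(1+r) − £550.00.
Month 1: interest £160.99; balance after payment £13,120.99.
Month 2: interest £156.36; balance after payment £12,727.35.
Closed form: n = −ln(1 − rB₀/P)/ln(1+r) = −ln(0.70728)/ln(1.01192) ≈ 29.235, so the balance reaches zero during payment 30.

30 months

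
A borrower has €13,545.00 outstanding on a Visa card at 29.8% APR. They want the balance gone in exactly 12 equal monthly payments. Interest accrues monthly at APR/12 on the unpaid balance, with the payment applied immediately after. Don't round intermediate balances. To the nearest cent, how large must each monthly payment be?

€1,319.13

Monthly rate r = 29.8%/12 = 2.48333% = 0.0248333.
Level-payment amortization: P = B₀·r / (1 − (1+r)^(−n)) = 13545.00·0.0248333 / (1 − 1.02483^(−12)).
Denominator 1 − (1+r)^(−12) = 0.25499174.
P = 336.368 / 0.25499174 ≈ 1319.13.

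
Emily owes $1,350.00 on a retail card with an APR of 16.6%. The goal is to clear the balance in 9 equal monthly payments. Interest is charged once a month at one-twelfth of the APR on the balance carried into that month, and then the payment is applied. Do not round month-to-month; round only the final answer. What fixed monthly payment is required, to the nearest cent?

$160.57

Monthly rate r = 16.6%/12 = 1.38333% = 0.0138333.
Level-payment amortization: P = B₀·r / (1 − (1+r)^(−n)) = 1350.00·0.0138333 / (1 − 1.01383^(−9)).
Denominator 1 − (1+r)^(−9) = 0.116308037.
P = 18.675 / 0.116308037 ≈ 160.57.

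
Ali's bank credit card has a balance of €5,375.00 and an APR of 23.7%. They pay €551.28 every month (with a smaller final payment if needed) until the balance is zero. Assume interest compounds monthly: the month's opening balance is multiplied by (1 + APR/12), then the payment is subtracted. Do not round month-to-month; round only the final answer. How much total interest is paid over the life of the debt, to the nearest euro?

€654

Monthly rate r = 23.7%/12 = 1.975% = 0.01975.
Payoff takes n = ⌈−ln(1 − rB₀/P)/ln(1+r)⌉ = ⌈10.936⌉ = 11 payments; the last is €516.59.
Total paid = 10·€551.28 + €516.59 = €6,029.39.
Total interest = total paid − principal = €6,029.39 − €5,375.00 = €654.39.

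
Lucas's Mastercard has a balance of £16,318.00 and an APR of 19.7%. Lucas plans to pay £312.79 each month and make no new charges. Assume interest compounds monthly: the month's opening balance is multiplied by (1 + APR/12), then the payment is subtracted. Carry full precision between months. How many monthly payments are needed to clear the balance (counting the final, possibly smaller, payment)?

120 payments

Monthly rate r = 19.7%/12 = 1.64167% = 0.0164167.
Recurrence: B ← B·(1+r) − £312.79.
Month 1: interest £267.89; balance after payment £16,273.10.
Month 2: interest £267.15; balance after payment £16,227.46.
Closed form: n = −ln(1 − rB₀/P)/ln(1+r) = −ln(0.14356)/ln(1.01642) ≈ 119.203, so the balance reaches zero during payment 120.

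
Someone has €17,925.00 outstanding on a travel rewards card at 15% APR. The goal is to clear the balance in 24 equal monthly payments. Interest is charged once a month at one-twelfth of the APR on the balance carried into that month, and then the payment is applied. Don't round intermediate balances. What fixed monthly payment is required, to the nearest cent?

Monthly rate r = 15%/12 = 1.25% = 0.0125.
Level-payment amortization: P = B₀·r / (1 − (1+r)^(−n)) = 17925.00·0.0125 / (1 − 1.0125^(−24)).
Denominator 1 − (1+r)^(−24) = 0.257802931.
P = 224.062 / 0.257802931 ≈ 869.12.

€869.12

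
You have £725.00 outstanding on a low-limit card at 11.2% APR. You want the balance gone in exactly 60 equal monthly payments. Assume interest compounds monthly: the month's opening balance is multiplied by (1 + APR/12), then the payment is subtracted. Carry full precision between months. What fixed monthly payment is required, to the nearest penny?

£15.84

Monthly rate r = 11.2%/12 = 0.933333% = 0.00933333.
Level-payment amortization: P = B₀·r / (1 − (1+r)^(−n)) = 725.00·0.00933333 / (1 − 1.00933^(−60)).
Denominator 1 − (1+r)^(−60) = 0.427305472.
P = 6.76667 / 0.427305472 ≈ 15.84.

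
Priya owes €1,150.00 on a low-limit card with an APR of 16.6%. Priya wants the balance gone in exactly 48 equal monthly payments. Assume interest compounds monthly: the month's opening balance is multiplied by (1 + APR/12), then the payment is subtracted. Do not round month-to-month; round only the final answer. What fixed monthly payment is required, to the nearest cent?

€32.95

Monthly rate r = 16.6%/12 = 1.38333% = 0.0138333.
Level-payment amortization: P = B₀·r / (1 − (1+r)^(−n)) = 1150.00·0.0138333 / (1 − 1.01383^(−48)).
Denominator 1 − (1+r)^(−48) = 0.482863933.
P = 15.9083 / 0.482863933 ≈ 32.95.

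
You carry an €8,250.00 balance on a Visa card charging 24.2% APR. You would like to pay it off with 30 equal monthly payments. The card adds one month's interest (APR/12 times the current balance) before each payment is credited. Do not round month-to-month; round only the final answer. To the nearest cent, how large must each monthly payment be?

Monthly rate r = 24.2%/12 = 2.01667% = 0.0201667.
Level-payment amortization: P = B₀·r / (1 − (1+r)^(−n)) = 8250.00·0.0201667 / (1 − 1.02017^(−30)).
Denominator 1 − (1+r)^(−30) = 0.450628499.
P = 166.375 / 0.450628499 ≈ 369.21.

€369.21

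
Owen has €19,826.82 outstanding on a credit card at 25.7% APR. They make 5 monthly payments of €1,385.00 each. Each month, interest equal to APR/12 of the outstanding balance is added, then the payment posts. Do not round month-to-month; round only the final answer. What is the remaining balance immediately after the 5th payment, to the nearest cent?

€14,814.81

Monthly rate r = 25.7%/12 = 2.14167% = 0.0214167.
Each month: B ← B·(1+r) − €1,385.00.
Month 1: interest €424.62; balance after payment €18,866.44.
Month 2: interest €404.06; balance after payment €17,885.50.
Month 3: interest €383.05; balance after payment €16,883.55.
Month 4: interest €361.59; balance after payment €15,860.14.
Month 5: interest €339.67; balance after payment €14,814.81.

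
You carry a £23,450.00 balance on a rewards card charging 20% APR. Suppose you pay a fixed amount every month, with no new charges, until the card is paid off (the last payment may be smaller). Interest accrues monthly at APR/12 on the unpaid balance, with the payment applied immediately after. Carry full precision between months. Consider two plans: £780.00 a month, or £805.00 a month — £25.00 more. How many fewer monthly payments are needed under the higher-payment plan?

2 fewer payments

Monthly rate r = 20%/12 = 1.66667% = 0.0166667.
At £780.00/mo: n = ⌈−ln(1 − rB₀/P)/ln(1+r)⌉ = 43 payments (last £50.20); total interest = total paid − £23,450.00 = £9,360.20.
At £805.00/mo: 41 payments (last £166.76); total interest £8,916.76.
Payments saved = 43 − 41 = 2.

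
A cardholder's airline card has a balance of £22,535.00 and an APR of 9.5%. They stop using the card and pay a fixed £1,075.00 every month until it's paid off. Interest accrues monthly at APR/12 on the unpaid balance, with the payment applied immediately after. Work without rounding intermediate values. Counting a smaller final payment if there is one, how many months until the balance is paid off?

Monthly rate r = 9.5%/12 = 0.791667% = 0.00791667.
Recurrence: B ← B·(1+r) − £1,075.00.
Month 1: interest £178.40; balance after payment £21,638.40.
Month 2: interest £171.30; balance after payment £20,734.71.
Closed form: n = −ln(1 − rB₀/P)/ln(1+r) = −ln(0.83404)/ln(1.00792) ≈ 23.013, so the balance reaches zero during payment 24.

24 payments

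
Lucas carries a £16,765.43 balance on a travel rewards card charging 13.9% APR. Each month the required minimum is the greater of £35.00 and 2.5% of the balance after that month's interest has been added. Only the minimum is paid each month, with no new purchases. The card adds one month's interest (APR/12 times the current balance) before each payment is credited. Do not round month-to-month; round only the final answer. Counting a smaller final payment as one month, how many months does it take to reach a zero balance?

Monthly rate r = 13.9%/12 = 1.15833% = 0.0115833.
While 2.5% of the post-interest balance exceeds £35.00, each month B ← (B·(1+r))·(1 − 0.025), i.e. B shrinks by the factor (1+r)·0.975 = 0.98629.
This holds for months 1–181. Entering month 182 the balance is £1,378.96; 2.5% of the post-interest balance is now below £35.00, so the flat £35.00 minimum applies from here.
From month 182 a fixed £35.00 at rate r clears £1,378.96 in 53 more payments. Total: 181 + 53 = 234 months.

234 months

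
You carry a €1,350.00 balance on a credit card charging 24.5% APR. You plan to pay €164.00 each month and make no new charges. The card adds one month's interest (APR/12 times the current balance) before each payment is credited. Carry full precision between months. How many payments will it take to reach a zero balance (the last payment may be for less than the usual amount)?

10 payments

Monthly rate r = 24.5%/12 = 2.04167% = 0.0204167.
Recurrence: B ← B·(1+r) − €164.00.
Month 1: interest €27.56; balance after payment €1,213.56.
Month 2: interest €24.78; balance after payment €1,074.34.
Closed form: n = −ln(1 − rB₀/P)/ln(1+r) = −ln(0.83194)/ln(1.02042) ≈ 9.104, so the balance reaches zero during payment 10.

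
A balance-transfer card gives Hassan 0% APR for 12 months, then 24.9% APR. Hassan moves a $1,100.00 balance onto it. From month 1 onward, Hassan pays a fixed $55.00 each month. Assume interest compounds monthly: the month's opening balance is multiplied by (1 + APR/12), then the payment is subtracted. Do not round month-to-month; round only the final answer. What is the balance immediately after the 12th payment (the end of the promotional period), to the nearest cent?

Promo months 1–12 at r₀ = 0%/12 = 0; months 13+ at r₁ = 24.9%/12 = 0.02075.
After month 12 (no interest yet): B = $1,100.00 − 12·$55.00 = $440.00.

$440.00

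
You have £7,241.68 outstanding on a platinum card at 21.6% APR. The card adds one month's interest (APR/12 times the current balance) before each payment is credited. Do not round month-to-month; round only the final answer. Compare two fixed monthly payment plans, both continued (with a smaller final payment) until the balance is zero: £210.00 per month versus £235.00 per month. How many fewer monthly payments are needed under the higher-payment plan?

9 fewer payments

Monthly rate r = 21.6%/12 = 1.8% = 0.018.
At £210.00/mo: n = ⌈−ln(1 − rB₀/P)/ln(1+r)⌉ = 55 payments (last £72.38); total interest = total paid − £7,241.68 = £4,170.70.
At £235.00/mo: 46 payments (last £81.75); total interest £3,415.07.
Payments saved = 55 − 46 = 9.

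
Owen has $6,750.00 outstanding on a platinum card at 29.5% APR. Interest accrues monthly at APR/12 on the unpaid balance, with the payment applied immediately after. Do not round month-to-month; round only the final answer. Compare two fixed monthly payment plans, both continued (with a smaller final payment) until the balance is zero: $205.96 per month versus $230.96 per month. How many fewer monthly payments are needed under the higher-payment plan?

15 fewer payments

Monthly rate r = 29.5%/12 = 2.45833% = 0.0245833.
At $205.96/mo: n = ⌈−ln(1 − rB₀/P)/ln(1+r)⌉ = 68 payments (last $94.56); total interest = total paid − $6,750.00 = $7,143.88.
At $230.96/mo: 53 payments (last $44.54); total interest $5,304.46.
Payments saved = 68 − 53 = 15.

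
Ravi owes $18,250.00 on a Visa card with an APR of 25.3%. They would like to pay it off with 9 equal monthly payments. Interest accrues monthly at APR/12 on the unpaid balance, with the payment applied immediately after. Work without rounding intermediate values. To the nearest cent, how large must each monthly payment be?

Monthly rate r = 25.3%/12 = 2.10833% = 0.0210833.
Level-payment amortization: P = B₀·r / (1 − (1+r)^(−n)) = 18250.00·0.0210833 / (1 − 1.02108^(−9)).
Denominator 1 − (1+r)^(−9) = 0.17120082.
P = 384.771 / 0.17120082 ≈ 2247.48.

$2,247.48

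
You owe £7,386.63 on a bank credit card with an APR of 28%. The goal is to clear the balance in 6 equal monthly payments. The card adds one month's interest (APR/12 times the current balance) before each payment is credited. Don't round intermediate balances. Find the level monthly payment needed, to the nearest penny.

£1,333.58

Monthly rate r = 28%/12 = 2.33333% = 0.0233333.
Level-payment amortization: P = B₀·r / (1 − (1+r)^(−n)) = 7386.63·0.0233333 / (1 − 1.02333^(−6)).
Denominator 1 − (1+r)^(−6) = 0.129242396.
P = 172.355 / 0.129242396 ≈ 1333.58.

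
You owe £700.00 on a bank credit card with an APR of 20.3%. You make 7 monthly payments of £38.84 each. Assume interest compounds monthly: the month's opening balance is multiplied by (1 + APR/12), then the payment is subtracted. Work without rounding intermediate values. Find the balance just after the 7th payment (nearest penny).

Monthly rate r = 20.3%/12 = 1.69167% = 0.0169167.
Each month: B ← B·(1+r) − £38.84.
Month 1: interest £11.84; balance after payment £673.00.
Month 2: interest £11.38; balance after payment £645.55.
Month 3: interest £10.92; balance after payment £617.63.
Month 4: interest £10.45; balance after payment £589.24.
Month 5: interest £9.97; balance after payment £560.36.
Month 6: interest £9.48; balance after payment £531.00.
Month 7: interest £8.98; balance after payment £501.15.

£501.15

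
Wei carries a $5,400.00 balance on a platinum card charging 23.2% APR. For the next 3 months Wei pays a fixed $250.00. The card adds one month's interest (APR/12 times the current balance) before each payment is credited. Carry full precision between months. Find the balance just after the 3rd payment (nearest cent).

Monthly rate r = 23.2%/12 = 1.93333% = 0.0193333.
Each month: B ← B·(1+r) − $250.00.
Month 1: interest $104.40; balance after payment $5,254.40.
Month 2: interest $101.59; balance after payment $5,105.99.
Month 3: interest $98.72; balance after payment $4,954.70.

$4,954.70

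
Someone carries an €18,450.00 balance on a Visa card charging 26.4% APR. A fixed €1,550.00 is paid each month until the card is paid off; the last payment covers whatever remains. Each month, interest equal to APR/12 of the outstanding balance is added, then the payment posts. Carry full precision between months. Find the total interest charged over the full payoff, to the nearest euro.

€3,178

Monthly rate r = 26.4%/12 = 2.2% = 0.022.
Payoff takes n = ⌈−ln(1 − rB₀/P)/ln(1+r)⌉ = ⌈13.953⌉ = 14 payments; the last is €1,477.80.
Total paid = 13·€1,550.00 + €1,477.80 = €21,627.80.
Total interest = total paid − principal = €21,627.80 − €18,450.00 = €3,177.80.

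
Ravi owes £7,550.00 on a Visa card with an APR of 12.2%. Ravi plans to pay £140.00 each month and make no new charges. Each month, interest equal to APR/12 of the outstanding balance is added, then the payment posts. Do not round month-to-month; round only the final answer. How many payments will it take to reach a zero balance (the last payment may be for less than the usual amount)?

Monthly rate r = 12.2%/12 = 1.01667% = 0.0101667.
Recurrence: B ← B·(1+r) − £140.00.
Month 1: interest £76.76; balance after payment £7,486.76.
Month 2: interest £76.12; balance after payment £7,422.87.
Closed form: n = −ln(1 − rB₀/P)/ln(1+r) = −ln(0.45173)/ln(1.01017) ≈ 78.562, so the balance reaches zero during payment 79.

79 payments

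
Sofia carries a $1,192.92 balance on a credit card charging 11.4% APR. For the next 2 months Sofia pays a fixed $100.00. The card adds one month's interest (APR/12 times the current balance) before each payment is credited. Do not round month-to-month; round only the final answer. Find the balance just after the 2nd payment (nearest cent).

$1,014.74

Monthly rate r = 11.4%/12 = 0.95% = 0.0095.
Each month: B ← B·(1+r) − $100.00.
Month 1: interest $11.33; balance after payment $1,104.25.
Month 2: interest $10.49; balance after payment $1,014.74.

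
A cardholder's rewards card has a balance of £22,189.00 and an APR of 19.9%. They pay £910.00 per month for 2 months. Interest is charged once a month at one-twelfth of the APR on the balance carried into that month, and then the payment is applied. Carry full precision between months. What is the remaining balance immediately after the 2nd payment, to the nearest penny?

Monthly rate r = 19.9%/12 = 1.65833% = 0.0165833.
Each month: B ← B·(1+r) − £910.00.
Month 1: interest £367.97; balance after payment £21,646.97.
Month 2: interest £358.98; balance after payment £21,095.95.

£21,095.95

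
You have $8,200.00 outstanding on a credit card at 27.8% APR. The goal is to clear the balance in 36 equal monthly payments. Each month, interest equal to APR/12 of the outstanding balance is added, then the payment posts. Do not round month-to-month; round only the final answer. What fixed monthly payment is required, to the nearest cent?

$338.30

Monthly rate r = 27.8%/12 = 2.31667% = 0.0231667.
Level-payment amortization: P = B₀·r / (1 − (1+r)^(−n)) = 8200.00·0.0231667 / (1 − 1.02317^(−36)).
Denominator 1 − (1+r)^(−36) = 0.561539765.
P = 189.967 / 0.561539765 ≈ 338.30.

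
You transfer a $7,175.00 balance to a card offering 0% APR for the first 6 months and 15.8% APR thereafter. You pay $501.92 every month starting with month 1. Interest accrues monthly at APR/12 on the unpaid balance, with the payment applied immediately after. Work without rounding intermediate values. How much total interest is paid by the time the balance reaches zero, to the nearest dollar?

Promo months 1–6 at r₀ = 0%/12 = 0; months 7+ at r₁ = 15.8%/12 = 0.0131667.
After month 6 (no interest yet): B = $7,175.00 − 6·$501.92 = $4,163.48.
Then at r₁ with $501.92/mo: n₂ = −ln(1 − r₁·B/P)/ln(1+r₁) ≈ 8.84 → 9 more payments.
Total paid = 14·$501.92 + $422.93 = $7,449.81; interest = $7,449.81 − $7,175.00 = $274.81.

$275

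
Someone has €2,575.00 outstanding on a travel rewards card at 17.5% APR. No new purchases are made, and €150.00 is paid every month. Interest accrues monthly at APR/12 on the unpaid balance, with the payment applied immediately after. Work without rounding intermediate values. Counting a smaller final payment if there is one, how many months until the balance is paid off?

20 payments

Monthly rate r = 17.5%/12 = 1.45833% = 0.0145833.
Recurrence: B ← B·(1+r) − €150.00.
Month 1: interest €37.55; balance after payment €2,462.55.
Month 2: interest €35.91; balance after payment €2,348.46.
Closed form: n = −ln(1 − rB₀/P)/ln(1+r) = −ln(0.74965)/ln(1.01458) ≈ 19.902, so the balance reaches zero during payment 20.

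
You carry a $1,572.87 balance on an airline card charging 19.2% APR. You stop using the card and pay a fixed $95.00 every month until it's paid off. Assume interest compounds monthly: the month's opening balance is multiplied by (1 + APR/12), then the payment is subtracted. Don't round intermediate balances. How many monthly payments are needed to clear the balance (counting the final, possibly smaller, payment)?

20 months

Monthly rate r = 19.2%/12 = 1.6% = 0.016.
Recurrence: B ← B·(1+r) − $95.00.
Month 1: interest $25.17; balance after payment $1,503.04.
Month 2: interest $24.05; balance after payment $1,432.08.
Closed form: n = −ln(1 − rB₀/P)/ln(1+r) = −ln(0.7351)/ln(1.016) ≈ 19.388, so the balance reaches zero during payment 20.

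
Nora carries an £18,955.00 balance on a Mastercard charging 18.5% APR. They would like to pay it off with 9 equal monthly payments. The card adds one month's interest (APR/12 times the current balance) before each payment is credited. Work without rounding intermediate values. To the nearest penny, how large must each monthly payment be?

Monthly rate r = 18.5%/12 = 1.54167% = 0.0154167.
Level-payment amortization: P = B₀·r / (1 − (1+r)^(−n)) = 18955.00·0.0154167 / (1 − 1.01542^(−9)).
Denominator 1 − (1+r)^(−9) = 0.12863239.
P = 292.223 / 0.12863239 ≈ 2271.77.

£2,271.77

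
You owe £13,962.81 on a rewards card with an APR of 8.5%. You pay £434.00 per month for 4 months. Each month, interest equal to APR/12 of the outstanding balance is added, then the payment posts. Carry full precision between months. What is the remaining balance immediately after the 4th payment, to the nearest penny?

£12,608.11

Monthly rate r = 8.5%/12 = 0.708333% = 0.00708333.
Each month: B ← B·(1+r) − £434.00.
Month 1: interest £98.90; balance after payment £13,627.71.
Month 2: interest £96.53; balance after payment £13,290.24.
Month 3: interest £94.14; balance after payment £12,950.38.
Month 4: interest £91.73; balance after payment £12,608.11.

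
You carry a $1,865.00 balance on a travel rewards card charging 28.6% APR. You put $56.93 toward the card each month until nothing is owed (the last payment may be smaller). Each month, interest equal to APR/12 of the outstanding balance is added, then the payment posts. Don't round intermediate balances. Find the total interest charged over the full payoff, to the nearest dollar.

$1,803

Monthly rate r = 28.6%/12 = 2.38333% = 0.0238333.
Payoff takes n = ⌈−ln(1 − rB₀/P)/ln(1+r)⌉ = ⌈64.433⌉ = 65 payments; the last is $24.79.
Total paid = 64·$56.93 + $24.79 = $3,668.31.
Total interest = total paid − principal = $3,668.31 − $1,865.00 = $1,803.31.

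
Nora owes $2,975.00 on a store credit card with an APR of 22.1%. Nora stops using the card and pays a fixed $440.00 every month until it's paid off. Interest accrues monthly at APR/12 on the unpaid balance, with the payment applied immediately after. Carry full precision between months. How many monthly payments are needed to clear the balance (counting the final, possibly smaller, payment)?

8 months

Monthly rate r = 22.1%/12 = 1.84167% = 0.0184167.
Recurrence: B ← B·(1+r) − $440.00.
Month 1: interest $54.79; balance after payment $2,589.79.
Month 2: interest $47.70; balance after payment $2,197.48.
Closed form: n = −ln(1 − rB₀/P)/ln(1+r) = −ln(0.87548)/ln(1.01842) ≈ 7.287, so the balance reaches zero during payment 8.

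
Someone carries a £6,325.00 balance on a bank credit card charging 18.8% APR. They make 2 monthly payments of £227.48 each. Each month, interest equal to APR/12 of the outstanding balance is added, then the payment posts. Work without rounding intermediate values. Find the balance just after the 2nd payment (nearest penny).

£6,066.21

Monthly rate r = 18.8%/12 = 1.56667% = 0.0156667.
Each month: B ← B·(1+r) − £227.48.
Month 1: interest £99.09; balance after payment £6,196.61.
Month 2: interest £97.08; balance after payment £6,066.21.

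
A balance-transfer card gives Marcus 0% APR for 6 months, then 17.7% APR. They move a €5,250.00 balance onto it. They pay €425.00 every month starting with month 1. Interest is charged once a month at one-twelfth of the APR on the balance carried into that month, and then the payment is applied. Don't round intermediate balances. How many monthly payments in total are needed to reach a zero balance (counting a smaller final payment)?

Promo months 1–6 at r₀ = 0%/12 = 0; months 7+ at r₁ = 17.7%/12 = 0.01475.
After month 6 (no interest yet): B = €5,250.00 − 6·€425.00 = €2,700.00.
Then at r₁ with €425.00/mo: n₂ = −ln(1 − r₁·B/P)/ln(1+r₁) ≈ 6.72 → 7 more payments.

13 months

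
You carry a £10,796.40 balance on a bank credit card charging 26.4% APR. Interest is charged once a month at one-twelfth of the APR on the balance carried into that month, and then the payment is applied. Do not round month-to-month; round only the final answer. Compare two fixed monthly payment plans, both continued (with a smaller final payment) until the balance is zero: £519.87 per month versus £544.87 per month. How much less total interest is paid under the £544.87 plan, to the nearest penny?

Monthly rate r = 26.4%/12 = 2.2% = 0.022.
At £519.87/mo: n = ⌈−ln(1 − rB₀/P)/ln(1+r)⌉ = 29 payments (last £26.85); total interest = total paid − £10,796.40 = £3,786.81.
At £544.87/mo: 27 payments (last £170.63); total interest £3,540.85.
Interest saved = £3,786.81 − £3,540.85 = £245.96.

£245.96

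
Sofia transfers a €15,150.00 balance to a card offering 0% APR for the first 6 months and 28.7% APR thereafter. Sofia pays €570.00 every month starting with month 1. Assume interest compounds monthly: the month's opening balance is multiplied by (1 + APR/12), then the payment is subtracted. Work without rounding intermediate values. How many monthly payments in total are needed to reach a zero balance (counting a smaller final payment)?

Promo months 1–6 at r₀ = 0%/12 = 0; months 7+ at r₁ = 28.7%/12 = 0.0239167.
After month 6 (no interest yet): B = €15,150.00 − 6·€570.00 = €11,730.00.
Then at r₁ with €570.00/mo: n₂ = −ln(1 − r₁·B/P)/ln(1+r₁) ≈ 28.67 → 29 more payments.

35 months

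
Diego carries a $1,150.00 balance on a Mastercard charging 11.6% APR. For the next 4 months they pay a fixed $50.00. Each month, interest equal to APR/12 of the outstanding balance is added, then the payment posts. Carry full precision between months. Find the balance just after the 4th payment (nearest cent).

Monthly rate r = 11.6%/12 = 0.966667% = 0.00966667.
Each month: B ← B·(1+r) − $50.00.
Month 1: interest $11.12; balance after payment $1,111.12.
Month 2: interest $10.74; balance after payment $1,071.86.
Month 3: interest $10.36; balance after payment $1,032.22.
Month 4: interest $9.98; balance after payment $992.20.

$992.20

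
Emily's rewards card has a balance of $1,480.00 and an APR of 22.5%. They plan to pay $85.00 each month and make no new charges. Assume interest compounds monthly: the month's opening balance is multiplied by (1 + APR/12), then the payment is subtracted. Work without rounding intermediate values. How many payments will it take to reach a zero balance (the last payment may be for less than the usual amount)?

22 months

Monthly rate r = 22.5%/12 = 1.875% = 0.01875.
Recurrence: B ← B·(1+r) − $85.00.
Month 1: interest $27.75; balance after payment $1,422.75.
Month 2: interest $26.68; balance after payment $1,364.43.
Closed form: n = −ln(1 − rB₀/P)/ln(1+r) = −ln(0.67353)/ln(1.01875) ≈ 21.276, so the balance reaches zero during payment 22.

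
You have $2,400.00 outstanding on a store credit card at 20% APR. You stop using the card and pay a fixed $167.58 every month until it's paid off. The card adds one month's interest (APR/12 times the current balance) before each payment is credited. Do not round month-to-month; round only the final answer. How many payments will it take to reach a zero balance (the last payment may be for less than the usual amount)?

17 payments

Monthly rate r = 20%/12 = 1.66667% = 0.0166667.
Recurrence: B ← B·(1+r) − $167.58.
Month 1: interest $40.00; balance after payment $2,272.42.
Month 2: interest $37.87; balance after payment $2,142.71.
Closed form: n = −ln(1 − rB₀/P)/ln(1+r) = −ln(0.76131)/ln(1.01667) ≈ 16.499, so the balance reaches zero during payment 17.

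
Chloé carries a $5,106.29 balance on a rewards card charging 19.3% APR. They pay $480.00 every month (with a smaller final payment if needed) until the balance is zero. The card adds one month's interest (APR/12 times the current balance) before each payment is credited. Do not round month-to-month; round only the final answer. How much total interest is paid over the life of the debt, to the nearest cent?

$539.69

Monthly rate r = 19.3%/12 = 1.60833% = 0.0160833.
Payoff takes n = ⌈−ln(1 − rB₀/P)/ln(1+r)⌉ = ⌈11.761⌉ = 12 payments; the last is $365.98.
Total paid = 11·$480.00 + $365.98 = $5,645.98.
Total interest = total paid − principal = $5,645.98 − $5,106.29 = $539.69.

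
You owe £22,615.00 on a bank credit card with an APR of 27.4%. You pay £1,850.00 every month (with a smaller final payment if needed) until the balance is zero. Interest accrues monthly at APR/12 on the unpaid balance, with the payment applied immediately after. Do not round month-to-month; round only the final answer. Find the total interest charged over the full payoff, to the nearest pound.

Monthly rate r = 27.4%/12 = 2.28333% = 0.0228333.
Payoff takes n = ⌈−ln(1 − rB₀/P)/ln(1+r)⌉ = ⌈14.497⌉ = 15 payments; the last is £924.11.
Total paid = 14·£1,850.00 + £924.11 = £26,824.11.
Total interest = total paid − principal = £26,824.11 − £22,615.00 = £4,209.11.

£4,209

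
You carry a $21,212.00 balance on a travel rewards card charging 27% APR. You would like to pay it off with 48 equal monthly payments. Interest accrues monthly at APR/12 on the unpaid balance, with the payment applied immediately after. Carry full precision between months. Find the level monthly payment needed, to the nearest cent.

Monthly rate r = 27%/12 = 2.25% = 0.0225.
Level-payment amortization: P = B₀·r / (1 − (1+r)^(−n)) = 21212.00·0.0225 / (1 − 1.0225^(−48)).
Denominator 1 − (1+r)^(−48) = 0.656314825.
P = 477.27 / 0.656314825 ≈ 727.20.

$727.20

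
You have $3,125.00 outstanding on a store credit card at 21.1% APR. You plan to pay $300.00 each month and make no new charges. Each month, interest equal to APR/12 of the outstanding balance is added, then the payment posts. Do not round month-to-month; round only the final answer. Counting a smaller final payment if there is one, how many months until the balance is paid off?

Monthly rate r = 21.1%/12 = 1.75833% = 0.0175833.
Recurrence: B ← B·(1+r) − $300.00.
Month 1: interest $54.95; balance after payment $2,879.95.
Month 2: interest $50.64; balance after payment $2,630.59.
Closed form: n = −ln(1 − rB₀/P)/ln(1+r) = −ln(0.81684)/ln(1.01758) ≈ 11.607, so the balance reaches zero during payment 12.

12 payments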